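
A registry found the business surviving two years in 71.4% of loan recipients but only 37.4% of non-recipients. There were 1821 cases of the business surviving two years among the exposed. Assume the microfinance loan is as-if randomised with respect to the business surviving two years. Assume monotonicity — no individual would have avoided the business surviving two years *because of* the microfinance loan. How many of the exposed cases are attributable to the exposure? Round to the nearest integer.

p₁ = 0.714, p₀ = 0.374.
PN = (p₁ − p₀)/p₁ = (0.714 − 0.374) / 0.714 ≈ 0.47619.
Attributable cases ≈ PN × (exposed cases) = 0.47619 × 1821 ≈ 867.14.

about 867 cases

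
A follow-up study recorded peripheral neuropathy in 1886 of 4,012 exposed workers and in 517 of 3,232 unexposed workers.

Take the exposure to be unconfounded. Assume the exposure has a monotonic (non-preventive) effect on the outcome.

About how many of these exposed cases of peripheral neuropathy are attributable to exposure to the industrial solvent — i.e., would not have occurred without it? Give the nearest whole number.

about 1244 cases

p₁ = P(outcome | exposed) = 1886/4012 = 0.47009
p₀ = P(outcome | unexposed) = 517/3232 = 0.15996
PN = (p₁ − p₀)/p₁ = (0.47009 − 0.15996) / 0.47009 ≈ 0.65972.
Attributable cases ≈ PN × (exposed cases) = 0.65972 × 1886 ≈ 1244.23.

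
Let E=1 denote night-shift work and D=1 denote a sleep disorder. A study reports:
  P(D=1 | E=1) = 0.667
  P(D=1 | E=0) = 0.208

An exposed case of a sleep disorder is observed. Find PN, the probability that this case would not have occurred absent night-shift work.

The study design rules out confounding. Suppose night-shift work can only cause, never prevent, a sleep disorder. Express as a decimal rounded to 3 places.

Let p₁ = 0.667, p₀ = 0.208.
Under exogeneity and monotonicity, PN = (p₁ − p₀) / p₁.
PN = (0.667 − 0.208) / 0.667 = 0.459 / 0.667 ≈ 0.6882

PN ≈ 0.688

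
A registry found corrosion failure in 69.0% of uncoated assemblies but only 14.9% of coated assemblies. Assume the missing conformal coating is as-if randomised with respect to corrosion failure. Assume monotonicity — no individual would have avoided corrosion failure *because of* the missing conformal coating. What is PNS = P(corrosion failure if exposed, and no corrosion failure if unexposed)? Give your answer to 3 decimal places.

p₁ = 0.69, p₀ = 0.149.
Under exogeneity and monotonicity, PNS = p₁ − p₀.
PNS = 0.69 − 0.149 = 0.541

PNS ≈ 0.541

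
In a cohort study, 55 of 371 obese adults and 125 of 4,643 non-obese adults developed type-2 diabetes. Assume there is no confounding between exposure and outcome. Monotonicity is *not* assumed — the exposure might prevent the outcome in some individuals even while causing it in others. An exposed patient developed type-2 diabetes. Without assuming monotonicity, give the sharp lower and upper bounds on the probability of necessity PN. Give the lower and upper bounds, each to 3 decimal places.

0.818 ≤ PN ≤ 1.000

p₁ = P(outcome | exposed) = 55/371 = 0.14825
p₀ = P(outcome | unexposed) = 125/4643 = 0.026922
Under exogeneity alone the bounds on PN are max{0,(p₁−p₀)/p₁} ≤ PN ≤ min{1,(1−p₀)/p₁}.
  lower = (p₁ − p₀)/p₁ = 0.12133 / 0.14825 ≈ 0.8184
  upper = min{1, (1 − p₀)/p₁} = 0.97308 / 0.14825 ≈ 6.5639 → capped at 1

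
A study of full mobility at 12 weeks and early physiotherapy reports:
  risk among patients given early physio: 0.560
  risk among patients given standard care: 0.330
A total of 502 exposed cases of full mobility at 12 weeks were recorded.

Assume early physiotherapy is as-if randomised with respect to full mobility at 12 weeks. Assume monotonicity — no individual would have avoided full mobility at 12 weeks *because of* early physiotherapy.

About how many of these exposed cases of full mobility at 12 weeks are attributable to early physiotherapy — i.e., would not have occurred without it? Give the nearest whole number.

about 206 cases

Let p₁ = 0.56, p₀ = 0.33.
PN = (p₁ − p₀)/p₁ = (0.56 − 0.33) / 0.56 ≈ 0.41071.
Attributable cases ≈ PN × (exposed cases) = 0.41071 × 502 ≈ 206.18.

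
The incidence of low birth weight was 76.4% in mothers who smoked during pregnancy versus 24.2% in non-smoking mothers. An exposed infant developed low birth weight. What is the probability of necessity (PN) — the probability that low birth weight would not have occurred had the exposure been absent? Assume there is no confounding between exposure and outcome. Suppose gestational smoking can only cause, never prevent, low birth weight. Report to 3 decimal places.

PN ≈ 0.683

p₁ = 0.764, p₀ = 0.242.
Under exogeneity and monotonicity, PN = (p₁ − p₀) / p₁.
PN = (0.764 − 0.242) / 0.764 = 0.522 / 0.764 ≈ 0.6832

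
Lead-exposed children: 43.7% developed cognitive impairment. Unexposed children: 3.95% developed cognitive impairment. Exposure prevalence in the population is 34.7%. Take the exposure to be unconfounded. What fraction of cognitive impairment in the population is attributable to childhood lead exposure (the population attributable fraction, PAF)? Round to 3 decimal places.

p₁ = 0.437, p₀ = 0.0395.
Overall risk P(Y=1) = π·p₁ + (1−π)·p₀ = 0.347×0.437 + 0.653×0.0395 = 0.17743.
Under exogeneity, PAF = [P(Y=1) − p₀] / P(Y=1).
PAF = (0.17743 − 0.0395) / 0.17743 ≈ 0.7774

PAF ≈ 0.777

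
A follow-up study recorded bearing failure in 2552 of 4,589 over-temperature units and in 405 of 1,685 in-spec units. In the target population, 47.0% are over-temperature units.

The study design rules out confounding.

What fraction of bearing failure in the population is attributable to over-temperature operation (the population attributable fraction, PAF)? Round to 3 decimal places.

p₁ = P(outcome | exposed) = 2552/4589 = 0.55611
p₀ = P(outcome | unexposed) = 405/1685 = 0.24036
Overall risk P(Y=1) = π·p₁ + (1−π)·p₀ = 0.47×0.55611 + 0.53×0.24036 = 0.38876.
Under exogeneity, PAF = [P(Y=1) − p₀] / P(Y=1).
PAF = (0.38876 − 0.24036) / 0.38876 ≈ 0.3817

PAF ≈ 0.382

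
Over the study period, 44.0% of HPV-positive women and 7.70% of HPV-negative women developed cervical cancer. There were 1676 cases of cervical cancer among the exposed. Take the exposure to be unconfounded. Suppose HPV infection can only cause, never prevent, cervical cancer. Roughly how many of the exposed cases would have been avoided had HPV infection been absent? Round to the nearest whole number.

p₁ = 0.44, p₀ = 0.077.
PN = (p₁ − p₀)/p₁ = (0.44 − 0.077) / 0.44 ≈ 0.82500.
Attributable cases ≈ PN × (exposed cases) = 0.82500 × 1676 ≈ 1382.70.

about 1383 cases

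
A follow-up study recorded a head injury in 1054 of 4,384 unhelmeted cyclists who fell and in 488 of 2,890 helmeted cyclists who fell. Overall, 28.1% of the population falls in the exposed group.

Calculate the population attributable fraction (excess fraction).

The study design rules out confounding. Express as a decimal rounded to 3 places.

p₁ = P(outcome | exposed) = 1054/4384 = 0.24042
p₀ = P(outcome | unexposed) = 488/2890 = 0.16886
Overall risk P(Y=1) = π·p₁ + (1−π)·p₀ = 0.281×0.24042 + 0.719×0.16886 = 0.18897.
Under exogeneity, PAF = [P(Y=1) − p₀] / P(Y=1).
PAF = (0.18897 − 0.16886) / 0.18897 ≈ 0.1064

PAF ≈ 0.106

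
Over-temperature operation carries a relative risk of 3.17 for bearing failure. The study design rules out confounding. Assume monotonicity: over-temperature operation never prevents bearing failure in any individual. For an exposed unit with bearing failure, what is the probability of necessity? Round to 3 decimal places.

Under exogeneity and monotonicity, PN = (RR − 1) / RR = 1 − 1/RR.
PN = (3.17 − 1) / 3.17 = 2.17 / 3.17 ≈ 0.6845

PN ≈ 0.685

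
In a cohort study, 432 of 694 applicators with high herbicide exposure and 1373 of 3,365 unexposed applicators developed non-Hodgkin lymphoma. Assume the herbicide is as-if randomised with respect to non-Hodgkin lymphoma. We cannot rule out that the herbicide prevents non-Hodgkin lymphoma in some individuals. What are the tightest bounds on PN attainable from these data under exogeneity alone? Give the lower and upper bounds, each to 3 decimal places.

p₁ = P(outcome | exposed) = 432/694 = 0.62248
p₀ = P(outcome | unexposed) = 1373/3365 = 0.40802
Under exogeneity alone the bounds on PN are max{0,(p₁−p₀)/p₁} ≤ PN ≤ min{1,(1−p₀)/p₁}.
  lower = (p₁ − p₀)/p₁ = 0.21445 / 0.62248 ≈ 0.3445
  upper = min{1, (1 − p₀)/p₁} = 0.59198 / 0.62248 ≈ 0.9510

0.345 ≤ PN ≤ 0.951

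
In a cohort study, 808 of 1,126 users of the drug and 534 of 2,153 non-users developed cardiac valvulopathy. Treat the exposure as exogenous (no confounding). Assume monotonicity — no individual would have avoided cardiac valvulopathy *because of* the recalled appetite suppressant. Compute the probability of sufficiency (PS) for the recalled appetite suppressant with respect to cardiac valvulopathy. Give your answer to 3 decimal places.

p₁ = P(outcome | exposed) = 808/1126 = 0.71758
p₀ = P(outcome | unexposed) = 534/2153 = 0.24803
Under exogeneity and monotonicity, PS = (p₁ − p₀) / (1 − p₀).
PS = (0.71758 − 0.24803) / (1 − 0.24803) = 0.46956 / 0.75197 ≈ 0.6244

PS ≈ 0.624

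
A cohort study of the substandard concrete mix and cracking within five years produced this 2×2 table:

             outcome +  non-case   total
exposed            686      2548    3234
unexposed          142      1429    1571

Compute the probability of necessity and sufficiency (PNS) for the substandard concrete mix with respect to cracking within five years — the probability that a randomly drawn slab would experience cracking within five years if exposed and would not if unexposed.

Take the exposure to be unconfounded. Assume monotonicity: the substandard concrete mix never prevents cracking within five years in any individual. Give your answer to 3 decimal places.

PNS ≈ 0.122

p₁ = P(outcome | exposed) = 686/3234 = 0.21212
p₀ = P(outcome | unexposed) = 142/1571 = 0.090388
Under exogeneity and monotonicity, PNS = p₁ − p₀.
PNS = 0.21212 − 0.090388 = 0.12173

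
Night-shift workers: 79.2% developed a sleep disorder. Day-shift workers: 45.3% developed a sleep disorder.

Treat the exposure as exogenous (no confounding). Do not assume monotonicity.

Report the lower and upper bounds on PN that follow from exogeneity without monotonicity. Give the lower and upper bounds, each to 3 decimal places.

p₁ = 0.792, p₀ = 0.453.
Under exogeneity alone the bounds on PN are max{0,(p₁−p₀)/p₁} ≤ PN ≤ min{1,(1−p₀)/p₁}.
  lower = (p₁ − p₀)/p₁ = 0.339 / 0.792 ≈ 0.4280
  upper = min{1, (1 − p₀)/p₁} = 0.547 / 0.792 ≈ 0.6907

0.428 ≤ PN ≤ 0.691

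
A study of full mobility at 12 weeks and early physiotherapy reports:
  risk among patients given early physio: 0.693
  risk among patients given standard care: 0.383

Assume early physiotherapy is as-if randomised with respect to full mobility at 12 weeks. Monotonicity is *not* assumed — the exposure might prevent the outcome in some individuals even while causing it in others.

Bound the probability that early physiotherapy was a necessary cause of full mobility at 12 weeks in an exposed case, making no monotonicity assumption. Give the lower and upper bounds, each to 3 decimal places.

Let p₁ = 0.693, p₀ = 0.383.
Under exogeneity alone the bounds on PN are max{0,(p₁−p₀)/p₁} ≤ PN ≤ min{1,(1−p₀)/p₁}.
  lower = (p₁ − p₀)/p₁ = 0.31 / 0.693 ≈ 0.4473
  upper = min{1, (1 − p₀)/p₁} = 0.617 / 0.693 ≈ 0.8903

0.447 ≤ PN ≤ 0.890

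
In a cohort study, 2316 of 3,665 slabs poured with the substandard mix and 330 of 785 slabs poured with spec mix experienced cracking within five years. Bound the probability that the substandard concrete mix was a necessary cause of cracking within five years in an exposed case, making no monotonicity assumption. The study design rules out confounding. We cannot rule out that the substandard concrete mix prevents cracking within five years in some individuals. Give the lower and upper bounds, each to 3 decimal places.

0.335 ≤ PN ≤ 0.917

p₁ = P(outcome | exposed) = 2316/3665 = 0.63192
p₀ = P(outcome | unexposed) = 330/785 = 0.42038
Under exogeneity alone the bounds on PN are max{0,(p₁−p₀)/p₁} ≤ PN ≤ min{1,(1−p₀)/p₁}.
  lower = (p₁ − p₀)/p₁ = 0.21154 / 0.63192 ≈ 0.3348
  upper = min{1, (1 − p₀)/p₁} = 0.57962 / 0.63192 ≈ 0.9172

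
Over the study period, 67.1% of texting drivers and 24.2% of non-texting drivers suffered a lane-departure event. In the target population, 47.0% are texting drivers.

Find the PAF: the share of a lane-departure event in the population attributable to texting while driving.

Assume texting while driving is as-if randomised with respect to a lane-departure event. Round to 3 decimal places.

p₁ = 0.671, p₀ = 0.242.
Overall risk P(Y=1) = π·p₁ + (1−π)·p₀ = 0.47×0.671 + 0.53×0.242 = 0.44363.
Under exogeneity, PAF = [P(Y=1) − p₀] / P(Y=1).
PAF = (0.44363 − 0.242) / 0.44363 ≈ 0.4545

PAF ≈ 0.455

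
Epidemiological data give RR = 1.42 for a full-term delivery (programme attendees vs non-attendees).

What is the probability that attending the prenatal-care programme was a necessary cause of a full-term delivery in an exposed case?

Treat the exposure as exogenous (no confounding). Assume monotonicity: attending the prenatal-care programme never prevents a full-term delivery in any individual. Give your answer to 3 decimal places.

Under exogeneity and monotonicity, PN = (RR − 1) / RR = 1 − 1/RR.
PN = (1.42 − 1) / 1.42 = 0.42 / 1.42 ≈ 0.2958

PN ≈ 0.296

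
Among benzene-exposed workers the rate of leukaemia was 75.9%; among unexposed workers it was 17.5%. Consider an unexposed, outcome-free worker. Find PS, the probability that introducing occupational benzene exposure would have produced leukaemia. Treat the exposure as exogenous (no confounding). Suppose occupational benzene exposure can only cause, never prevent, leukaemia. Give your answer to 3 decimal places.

p₁ = 0.759, p₀ = 0.175.
Under exogeneity and monotonicity, PS = (p₁ − p₀) / (1 − p₀).
PS = (0.759 − 0.175) / (1 − 0.175) = 0.584 / 0.825 ≈ 0.7079

PS ≈ 0.708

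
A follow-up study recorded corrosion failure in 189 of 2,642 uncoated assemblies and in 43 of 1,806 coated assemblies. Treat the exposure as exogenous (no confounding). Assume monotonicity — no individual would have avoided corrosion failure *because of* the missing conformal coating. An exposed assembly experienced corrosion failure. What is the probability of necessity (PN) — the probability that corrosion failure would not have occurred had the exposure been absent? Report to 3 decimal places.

PN ≈ 0.667

p₁ = P(outcome | exposed) = 189/2642 = 0.071537
p₀ = P(outcome | unexposed) = 43/1806 = 0.02381
Under exogeneity and monotonicity, PN = (p₁ − p₀) / p₁.
PN = (0.071537 − 0.02381) / 0.071537 = 0.047727 / 0.071537 ≈ 0.6672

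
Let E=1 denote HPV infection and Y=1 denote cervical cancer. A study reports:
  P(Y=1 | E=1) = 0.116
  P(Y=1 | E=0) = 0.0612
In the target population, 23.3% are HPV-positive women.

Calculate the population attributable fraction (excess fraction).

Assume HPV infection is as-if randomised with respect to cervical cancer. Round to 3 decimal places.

Let p₁ = 0.116, p₀ = 0.0612.
Overall risk P(Y=1) = π·p₁ + (1−π)·p₀ = 0.233×0.116 + 0.767×0.0612 = 0.073968.
Under exogeneity, PAF = [P(Y=1) − p₀] / P(Y=1).
PAF = (0.073968 − 0.0612) / 0.073968 ≈ 0.1726

PAF ≈ 0.173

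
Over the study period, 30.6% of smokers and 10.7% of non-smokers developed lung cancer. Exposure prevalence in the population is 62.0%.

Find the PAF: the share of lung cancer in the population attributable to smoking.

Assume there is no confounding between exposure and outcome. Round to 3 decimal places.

PAF ≈ 0.536

p₁ = 0.306, p₀ = 0.107.
Overall risk P(Y=1) = π·p₁ + (1−π)·p₀ = 0.62×0.306 + 0.38×0.107 = 0.23038.
Under exogeneity, PAF = [P(Y=1) − p₀] / P(Y=1).
PAF = (0.23038 − 0.107) / 0.23038 ≈ 0.5355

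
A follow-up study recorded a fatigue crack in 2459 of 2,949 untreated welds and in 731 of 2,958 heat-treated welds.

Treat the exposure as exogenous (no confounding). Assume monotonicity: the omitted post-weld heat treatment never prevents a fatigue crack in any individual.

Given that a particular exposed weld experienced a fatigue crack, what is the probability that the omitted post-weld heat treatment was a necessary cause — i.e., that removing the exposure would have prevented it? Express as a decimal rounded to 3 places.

PN ≈ 0.704

p₁ = P(outcome | exposed) = 2459/2949 = 0.83384
p₀ = P(outcome | unexposed) = 731/2958 = 0.24713
Under exogeneity and monotonicity, PN = (p₁ − p₀) / p₁.
PN = (0.83384 − 0.24713) / 0.83384 = 0.58672 / 0.83384 ≈ 0.7036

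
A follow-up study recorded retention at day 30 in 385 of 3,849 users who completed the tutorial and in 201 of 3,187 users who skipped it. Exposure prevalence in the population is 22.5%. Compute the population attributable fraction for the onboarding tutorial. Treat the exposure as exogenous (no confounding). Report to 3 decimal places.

p₁ = P(outcome | exposed) = 385/3849 = 0.10003
p₀ = P(outcome | unexposed) = 201/3187 = 0.063069
Overall risk P(Y=1) = π·p₁ + (1−π)·p₀ = 0.225×0.10003 + 0.775×0.063069 = 0.071384.
Under exogeneity, PAF = [P(Y=1) − p₀] / P(Y=1).
PAF = (0.071384 − 0.063069) / 0.071384 ≈ 0.1165

PAF ≈ 0.116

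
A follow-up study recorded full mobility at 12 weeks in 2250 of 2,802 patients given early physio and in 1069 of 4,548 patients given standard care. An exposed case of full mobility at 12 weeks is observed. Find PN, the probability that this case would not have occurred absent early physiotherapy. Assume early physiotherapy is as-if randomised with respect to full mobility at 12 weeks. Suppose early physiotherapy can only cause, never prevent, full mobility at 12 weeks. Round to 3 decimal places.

PN ≈ 0.707

p₁ = P(outcome | exposed) = 2250/2802 = 0.803
p₀ = P(outcome | unexposed) = 1069/4548 = 0.23505
Under exogeneity and monotonicity, PN = (p₁ − p₀) / p₁.
PN = (0.803 − 0.23505) / 0.803 = 0.56795 / 0.803 ≈ 0.7073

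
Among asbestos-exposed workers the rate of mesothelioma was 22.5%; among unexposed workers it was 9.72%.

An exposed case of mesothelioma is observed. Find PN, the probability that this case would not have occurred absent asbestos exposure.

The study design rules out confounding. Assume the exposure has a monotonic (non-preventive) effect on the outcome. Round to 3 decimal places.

p₁ = 0.225, p₀ = 0.0972.
Under exogeneity and monotonicity, PN = (p₁ − p₀) / p₁.
PN = (0.225 − 0.0972) / 0.225 = 0.1278 / 0.225 ≈ 0.5680

PN ≈ 0.568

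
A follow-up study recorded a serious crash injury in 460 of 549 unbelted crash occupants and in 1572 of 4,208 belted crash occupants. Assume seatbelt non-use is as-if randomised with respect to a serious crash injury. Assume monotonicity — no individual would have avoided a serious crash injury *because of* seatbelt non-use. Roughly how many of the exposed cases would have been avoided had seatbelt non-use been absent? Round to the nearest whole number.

about 255 cases

p₁ = P(outcome | exposed) = 460/549 = 0.83789
p₀ = P(outcome | unexposed) = 1572/4208 = 0.37357
PN = (p₁ − p₀)/p₁ = (0.83789 − 0.37357) / 0.83789 ≈ 0.55415.
Attributable cases ≈ PN × (exposed cases) = 0.55415 × 460 ≈ 254.91.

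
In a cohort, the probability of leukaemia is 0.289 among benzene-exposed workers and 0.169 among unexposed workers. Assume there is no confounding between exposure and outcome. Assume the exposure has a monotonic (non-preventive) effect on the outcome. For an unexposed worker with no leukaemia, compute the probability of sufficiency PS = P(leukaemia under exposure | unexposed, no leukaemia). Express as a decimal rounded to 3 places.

Let p₁ = 0.289, p₀ = 0.169.
Under exogeneity and monotonicity, PS = (p₁ − p₀) / (1 − p₀).
PS = (0.289 − 0.169) / (1 − 0.169) = 0.12 / 0.831 ≈ 0.1444

PS ≈ 0.144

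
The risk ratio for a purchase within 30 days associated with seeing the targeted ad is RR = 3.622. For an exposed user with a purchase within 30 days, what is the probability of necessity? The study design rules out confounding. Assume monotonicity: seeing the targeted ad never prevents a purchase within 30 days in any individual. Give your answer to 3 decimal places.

PN ≈ 0.724

Under exogeneity and monotonicity, PN = (RR − 1) / RR = 1 − 1/RR.
PN = (3.622 − 1) / 3.622 = 2.622 / 3.622 ≈ 0.7239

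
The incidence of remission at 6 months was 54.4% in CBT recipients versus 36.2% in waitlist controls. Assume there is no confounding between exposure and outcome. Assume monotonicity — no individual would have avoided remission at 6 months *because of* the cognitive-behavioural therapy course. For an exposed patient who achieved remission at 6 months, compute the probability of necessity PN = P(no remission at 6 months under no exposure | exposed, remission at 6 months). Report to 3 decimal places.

PN ≈ 0.335

p₁ = 0.544, p₀ = 0.362.
Under exogeneity and monotonicity, PN = (p₁ − p₀) / p₁.
PN = (0.544 − 0.362) / 0.544 = 0.182 / 0.544 ≈ 0.3346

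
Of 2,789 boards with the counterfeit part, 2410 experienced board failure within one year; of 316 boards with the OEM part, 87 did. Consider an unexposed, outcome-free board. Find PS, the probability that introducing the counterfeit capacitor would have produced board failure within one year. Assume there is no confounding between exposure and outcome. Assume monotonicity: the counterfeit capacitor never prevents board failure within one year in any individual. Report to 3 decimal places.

PS ≈ 0.812

p₁ = P(outcome | exposed) = 2410/2789 = 0.86411
p₀ = P(outcome | unexposed) = 87/316 = 0.27532
Under exogeneity and monotonicity, PS = (p₁ − p₀) / (1 − p₀).
PS = (0.86411 − 0.27532) / (1 − 0.27532) = 0.58879 / 0.72468 ≈ 0.8125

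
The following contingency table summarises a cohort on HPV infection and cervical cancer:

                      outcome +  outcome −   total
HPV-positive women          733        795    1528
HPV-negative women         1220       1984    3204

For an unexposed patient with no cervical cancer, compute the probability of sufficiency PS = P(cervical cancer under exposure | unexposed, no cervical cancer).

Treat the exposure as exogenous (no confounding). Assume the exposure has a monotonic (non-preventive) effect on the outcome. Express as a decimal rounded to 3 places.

p₁ = P(outcome | exposed) = 733/1528 = 0.47971
p₀ = P(outcome | unexposed) = 1220/3204 = 0.38077
Under exogeneity and monotonicity, PS = (p₁ − p₀) / (1 − p₀).
PS = (0.47971 − 0.38077) / (1 − 0.38077) = 0.098938 / 0.61923 ≈ 0.1598

PS ≈ 0.160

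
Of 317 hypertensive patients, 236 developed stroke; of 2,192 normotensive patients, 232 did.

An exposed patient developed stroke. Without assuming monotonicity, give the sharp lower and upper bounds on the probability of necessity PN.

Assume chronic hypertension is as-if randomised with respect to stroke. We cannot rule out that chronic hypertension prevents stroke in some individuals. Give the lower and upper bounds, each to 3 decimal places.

p₁ = P(outcome | exposed) = 236/317 = 0.74448
p₀ = P(outcome | unexposed) = 232/2192 = 0.10584
Under exogeneity alone the bounds on PN are max{0,(p₁−p₀)/p₁} ≤ PN ≤ min{1,(1−p₀)/p₁}.
  lower = (p₁ − p₀)/p₁ = 0.63864 / 0.74448 ≈ 0.8578
  upper = min{1, (1 − p₀)/p₁} = 0.89416 / 0.74448 ≈ 1.2011 → capped at 1

0.858 ≤ PN ≤ 1.000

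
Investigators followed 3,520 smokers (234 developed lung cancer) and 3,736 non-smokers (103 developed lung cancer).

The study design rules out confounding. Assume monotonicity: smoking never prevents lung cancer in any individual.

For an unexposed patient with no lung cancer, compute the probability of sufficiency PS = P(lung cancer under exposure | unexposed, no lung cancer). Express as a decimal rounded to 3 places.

PS ≈ 0.040

p₁ = P(outcome | exposed) = 234/3520 = 0.066477
p₀ = P(outcome | unexposed) = 103/3736 = 0.02757
Under exogeneity and monotonicity, PS = (p₁ − p₀) / (1 − p₀).
PS = (0.066477 − 0.02757) / (1 − 0.02757) = 0.038908 / 0.97243 ≈ 0.0400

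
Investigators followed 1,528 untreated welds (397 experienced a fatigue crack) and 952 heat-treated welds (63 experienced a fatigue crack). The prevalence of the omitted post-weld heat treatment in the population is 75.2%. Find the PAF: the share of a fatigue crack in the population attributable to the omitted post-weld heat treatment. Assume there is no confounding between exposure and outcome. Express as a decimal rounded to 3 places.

p₁ = P(outcome | exposed) = 397/1528 = 0.25982
p₀ = P(outcome | unexposed) = 63/952 = 0.066176
Overall risk P(Y=1) = π·p₁ + (1−π)·p₀ = 0.752×0.25982 + 0.248×0.066176 = 0.21179.
Under exogeneity, PAF = [P(Y=1) − p₀] / P(Y=1).
PAF = (0.21179 − 0.066176) / 0.21179 ≈ 0.6875

PAF ≈ 0.688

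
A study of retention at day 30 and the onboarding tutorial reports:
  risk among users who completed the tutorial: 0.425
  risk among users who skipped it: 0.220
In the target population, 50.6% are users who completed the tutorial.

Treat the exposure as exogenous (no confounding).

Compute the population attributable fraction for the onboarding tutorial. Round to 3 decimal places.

PAF ≈ 0.320

Let p₁ = 0.425, p₀ = 0.22.
Overall risk P(Y=1) = π·p₁ + (1−π)·p₀ = 0.506×0.425 + 0.494×0.22 = 0.32373.
Under exogeneity, PAF = [P(Y=1) − p₀] / P(Y=1).
PAF = (0.32373 − 0.22) / 0.32373 ≈ 0.3204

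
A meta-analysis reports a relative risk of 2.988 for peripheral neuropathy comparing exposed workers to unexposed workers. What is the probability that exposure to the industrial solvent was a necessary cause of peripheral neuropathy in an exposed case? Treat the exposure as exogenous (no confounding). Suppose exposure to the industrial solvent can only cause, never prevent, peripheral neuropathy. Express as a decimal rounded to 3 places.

PN ≈ 0.665

Under exogeneity and monotonicity, PN = (RR − 1) / RR = 1 − 1/RR.
PN = (2.988 − 1) / 2.988 = 1.988 / 2.988 ≈ 0.6653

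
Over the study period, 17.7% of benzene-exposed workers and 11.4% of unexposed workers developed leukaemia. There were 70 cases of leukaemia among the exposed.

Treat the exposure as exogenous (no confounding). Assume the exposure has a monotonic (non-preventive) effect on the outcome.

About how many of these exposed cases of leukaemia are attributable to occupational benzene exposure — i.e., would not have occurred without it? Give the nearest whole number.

p₁ = 0.177, p₀ = 0.114.
PN = (p₁ − p₀)/p₁ = (0.177 − 0.114) / 0.177 ≈ 0.35593.
Attributable cases ≈ PN × (exposed cases) = 0.35593 × 70 ≈ 24.92.

about 25 cases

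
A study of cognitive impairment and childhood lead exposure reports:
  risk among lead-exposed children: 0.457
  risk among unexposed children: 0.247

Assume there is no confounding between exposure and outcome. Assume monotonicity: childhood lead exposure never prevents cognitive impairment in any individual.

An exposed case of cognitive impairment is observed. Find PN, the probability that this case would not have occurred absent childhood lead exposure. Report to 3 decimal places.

PN ≈ 0.460

Let p₁ = 0.457, p₀ = 0.247.
Under exogeneity and monotonicity, PN = (p₁ − p₀) / p₁.
PN = (0.457 − 0.247) / 0.457 = 0.21 / 0.457 ≈ 0.4595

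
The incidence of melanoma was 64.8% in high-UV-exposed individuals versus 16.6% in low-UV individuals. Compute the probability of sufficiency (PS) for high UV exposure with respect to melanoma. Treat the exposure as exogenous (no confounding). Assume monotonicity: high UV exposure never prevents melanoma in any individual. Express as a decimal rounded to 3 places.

p₁ = 0.648, p₀ = 0.166.
Under exogeneity and monotonicity, PS = (p₁ − p₀) / (1 − p₀).
PS = (0.648 − 0.166) / (1 − 0.166) = 0.482 / 0.834 ≈ 0.5779

PS ≈ 0.578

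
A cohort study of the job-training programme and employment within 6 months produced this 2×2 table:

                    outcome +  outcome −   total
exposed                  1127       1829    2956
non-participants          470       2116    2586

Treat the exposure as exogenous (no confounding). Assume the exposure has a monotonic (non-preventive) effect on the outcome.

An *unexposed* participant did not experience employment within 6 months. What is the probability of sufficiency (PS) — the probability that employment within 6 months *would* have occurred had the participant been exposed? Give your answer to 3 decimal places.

p₁ = P(outcome | exposed) = 1127/2956 = 0.38126
p₀ = P(outcome | unexposed) = 470/2586 = 0.18175
Under exogeneity and monotonicity, PS = (p₁ − p₀) / (1 − p₀).
PS = (0.38126 − 0.18175) / (1 − 0.18175) = 0.19951 / 0.81825 ≈ 0.2438

PS ≈ 0.244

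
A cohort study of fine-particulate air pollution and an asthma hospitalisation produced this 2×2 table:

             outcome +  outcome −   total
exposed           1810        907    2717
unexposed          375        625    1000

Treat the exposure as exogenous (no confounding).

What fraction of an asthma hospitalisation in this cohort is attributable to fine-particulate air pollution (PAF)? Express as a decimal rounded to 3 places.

PAF ≈ 0.362

p₁ = P(outcome | exposed) = 1810/2717 = 0.66618
p₀ = P(outcome | unexposed) = 375/1000 = 0.375
Exposure prevalence π = 2717/3717 = 0.73097; overall risk P(Y=1) = 0.58784.
Under exogeneity, PAF = [P(Y=1) − p₀]/P(Y=1).
PAF = (0.58784 − 0.375) / 0.58784 ≈ 0.3621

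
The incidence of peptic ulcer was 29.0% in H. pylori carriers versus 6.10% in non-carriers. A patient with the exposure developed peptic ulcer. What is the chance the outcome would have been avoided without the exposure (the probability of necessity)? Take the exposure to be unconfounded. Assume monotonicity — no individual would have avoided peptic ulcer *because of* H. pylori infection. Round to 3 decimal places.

PN ≈ 0.790

p₁ = 0.29, p₀ = 0.061.
Under exogeneity and monotonicity, PN = (p₁ − p₀) / p₁.
PN = (0.29 − 0.061) / 0.29 = 0.229 / 0.29 ≈ 0.7897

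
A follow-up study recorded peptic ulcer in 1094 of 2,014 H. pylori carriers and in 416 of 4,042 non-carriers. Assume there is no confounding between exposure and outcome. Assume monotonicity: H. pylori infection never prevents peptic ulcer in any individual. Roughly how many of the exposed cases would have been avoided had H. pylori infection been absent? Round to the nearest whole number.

p₁ = P(outcome | exposed) = 1094/2014 = 0.5432
p₀ = P(outcome | unexposed) = 416/4042 = 0.10292
PN = (p₁ − p₀)/p₁ = (0.5432 − 0.10292) / 0.5432 ≈ 0.81053.
Attributable cases ≈ PN × (exposed cases) = 0.81053 × 1094 ≈ 886.72.

about 887 cases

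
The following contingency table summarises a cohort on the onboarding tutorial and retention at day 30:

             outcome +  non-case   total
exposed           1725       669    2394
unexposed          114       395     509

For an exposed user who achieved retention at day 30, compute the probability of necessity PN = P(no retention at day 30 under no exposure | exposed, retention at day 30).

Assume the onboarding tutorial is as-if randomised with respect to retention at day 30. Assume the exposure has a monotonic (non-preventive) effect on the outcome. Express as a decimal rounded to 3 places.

p₁ = P(outcome | exposed) = 1725/2394 = 0.72055
p₀ = P(outcome | unexposed) = 114/509 = 0.22397
Under exogeneity and monotonicity, PN = (p₁ − p₀)/p₁.
PN = (0.72055 − 0.22397) / 0.72055 ≈ 0.6892

PN ≈ 0.689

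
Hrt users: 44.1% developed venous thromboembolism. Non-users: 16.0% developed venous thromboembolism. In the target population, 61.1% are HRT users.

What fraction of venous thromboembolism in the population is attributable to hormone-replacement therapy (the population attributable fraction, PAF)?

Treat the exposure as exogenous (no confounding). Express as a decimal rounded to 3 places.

p₁ = 0.441, p₀ = 0.16.
Overall risk P(Y=1) = π·p₁ + (1−π)·p₀ = 0.611×0.441 + 0.389×0.16 = 0.33169.
Under exogeneity, PAF = [P(Y=1) − p₀] / P(Y=1).
PAF = (0.33169 − 0.16) / 0.33169 ≈ 0.5176

PAF ≈ 0.518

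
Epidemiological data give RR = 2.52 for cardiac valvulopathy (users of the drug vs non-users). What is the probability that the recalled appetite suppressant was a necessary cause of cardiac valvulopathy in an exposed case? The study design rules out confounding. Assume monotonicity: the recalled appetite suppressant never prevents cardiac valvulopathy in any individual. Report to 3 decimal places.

PN ≈ 0.603

Under exogeneity and monotonicity, PN = (RR − 1) / RR = 1 − 1/RR.
PN = (2.52 − 1) / 2.52 = 1.52 / 2.52 ≈ 0.6032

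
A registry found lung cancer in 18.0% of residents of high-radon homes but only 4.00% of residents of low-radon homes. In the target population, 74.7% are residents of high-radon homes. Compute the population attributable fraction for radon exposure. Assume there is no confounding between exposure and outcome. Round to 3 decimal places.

p₁ = 0.18, p₀ = 0.04.
Overall risk P(Y=1) = π·p₁ + (1−π)·p₀ = 0.747×0.18 + 0.253×0.04 = 0.14458.
Under exogeneity, PAF = [P(Y=1) − p₀] / P(Y=1).
PAF = (0.14458 − 0.04) / 0.14458 ≈ 0.7233

PAF ≈ 0.723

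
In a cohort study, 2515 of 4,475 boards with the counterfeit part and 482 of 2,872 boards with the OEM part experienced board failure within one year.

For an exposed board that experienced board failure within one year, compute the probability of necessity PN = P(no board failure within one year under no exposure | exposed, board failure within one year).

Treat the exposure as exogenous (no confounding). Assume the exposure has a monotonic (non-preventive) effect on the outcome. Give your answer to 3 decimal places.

PN ≈ 0.701

p₁ = P(outcome | exposed) = 2515/4475 = 0.56201
p₀ = P(outcome | unexposed) = 482/2872 = 0.16783
Under exogeneity and monotonicity, PN = (p₁ − p₀) / p₁.
PN = (0.56201 − 0.16783) / 0.56201 = 0.39418 / 0.56201 ≈ 0.7014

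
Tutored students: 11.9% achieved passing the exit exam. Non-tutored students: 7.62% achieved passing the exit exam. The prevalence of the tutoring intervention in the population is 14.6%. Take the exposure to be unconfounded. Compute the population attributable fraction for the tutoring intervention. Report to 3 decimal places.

PAF ≈ 0.076

p₁ = 0.119, p₀ = 0.0762.
Overall risk P(Y=1) = π·p₁ + (1−π)·p₀ = 0.146×0.119 + 0.854×0.0762 = 0.082449.
Under exogeneity, PAF = [P(Y=1) − p₀] / P(Y=1).
PAF = (0.082449 − 0.0762) / 0.082449 ≈ 0.0758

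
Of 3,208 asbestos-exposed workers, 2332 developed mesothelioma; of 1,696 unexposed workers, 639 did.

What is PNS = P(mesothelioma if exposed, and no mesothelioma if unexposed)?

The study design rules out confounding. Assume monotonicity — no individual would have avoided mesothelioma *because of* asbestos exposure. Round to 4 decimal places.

p₁ = P(outcome | exposed) = 2332/3208 = 0.72693
p₀ = P(outcome | unexposed) = 639/1696 = 0.37677
Under exogeneity and monotonicity, PNS = p₁ − p₀.
PNS = 0.72693 − 0.37677 = 0.35016

PNS ≈ 0.3502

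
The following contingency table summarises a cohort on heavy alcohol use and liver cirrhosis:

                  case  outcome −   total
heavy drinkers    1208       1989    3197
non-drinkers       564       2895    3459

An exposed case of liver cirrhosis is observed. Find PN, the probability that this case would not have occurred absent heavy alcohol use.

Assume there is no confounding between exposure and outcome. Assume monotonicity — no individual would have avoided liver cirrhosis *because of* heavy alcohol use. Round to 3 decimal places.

PN ≈ 0.568

p₁ = P(outcome | exposed) = 1208/3197 = 0.37785
p₀ = P(outcome | unexposed) = 564/3459 = 0.16305
Under exogeneity and monotonicity, PN = (p₁ − p₀) / p₁.
PN = (0.37785 − 0.16305) / 0.37785 = 0.2148 / 0.37785 ≈ 0.5685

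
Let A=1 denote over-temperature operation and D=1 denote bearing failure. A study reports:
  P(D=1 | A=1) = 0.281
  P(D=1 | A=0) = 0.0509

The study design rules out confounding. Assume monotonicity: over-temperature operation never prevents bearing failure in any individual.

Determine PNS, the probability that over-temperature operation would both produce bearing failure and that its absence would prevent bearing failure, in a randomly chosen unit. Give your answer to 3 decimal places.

Let p₁ = 0.281, p₀ = 0.0509.
Under exogeneity and monotonicity, PNS = p₁ − p₀.
PNS = 0.281 − 0.0509 = 0.2301

PNS ≈ 0.230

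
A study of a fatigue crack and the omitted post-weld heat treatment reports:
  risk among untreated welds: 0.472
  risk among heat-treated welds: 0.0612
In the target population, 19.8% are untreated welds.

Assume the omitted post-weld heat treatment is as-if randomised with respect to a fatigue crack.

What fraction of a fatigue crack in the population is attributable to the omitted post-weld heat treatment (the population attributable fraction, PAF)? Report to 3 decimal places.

PAF ≈ 0.571

Let p₁ = 0.472, p₀ = 0.0612.
Overall risk P(Y=1) = π·p₁ + (1−π)·p₀ = 0.198×0.472 + 0.802×0.0612 = 0.14254.
Under exogeneity, PAF = [P(Y=1) − p₀] / P(Y=1).
PAF = (0.14254 − 0.0612) / 0.14254 ≈ 0.5706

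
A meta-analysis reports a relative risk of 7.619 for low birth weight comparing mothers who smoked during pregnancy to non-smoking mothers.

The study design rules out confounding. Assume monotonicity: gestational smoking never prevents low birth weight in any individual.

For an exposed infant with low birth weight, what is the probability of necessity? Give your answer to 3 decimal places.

Under exogeneity and monotonicity, PN = (RR − 1) / RR = 1 − 1/RR.
PN = (7.619 − 1) / 7.619 = 6.619 / 7.619 ≈ 0.8687

PN ≈ 0.869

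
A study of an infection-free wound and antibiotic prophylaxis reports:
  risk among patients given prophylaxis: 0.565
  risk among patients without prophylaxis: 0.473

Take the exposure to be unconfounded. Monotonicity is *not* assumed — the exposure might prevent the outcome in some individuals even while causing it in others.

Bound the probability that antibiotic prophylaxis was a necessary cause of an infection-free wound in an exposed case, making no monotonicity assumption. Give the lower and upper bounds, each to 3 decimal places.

Let p₁ = 0.565, p₀ = 0.473.
Under exogeneity alone the bounds on PN are max{0,(p₁−p₀)/p₁} ≤ PN ≤ min{1,(1−p₀)/p₁}.
  lower = (p₁ − p₀)/p₁ = 0.092 / 0.565 ≈ 0.1628
  upper = min{1, (1 − p₀)/p₁} = 0.527 / 0.565 ≈ 0.9327

0.163 ≤ PN ≤ 0.933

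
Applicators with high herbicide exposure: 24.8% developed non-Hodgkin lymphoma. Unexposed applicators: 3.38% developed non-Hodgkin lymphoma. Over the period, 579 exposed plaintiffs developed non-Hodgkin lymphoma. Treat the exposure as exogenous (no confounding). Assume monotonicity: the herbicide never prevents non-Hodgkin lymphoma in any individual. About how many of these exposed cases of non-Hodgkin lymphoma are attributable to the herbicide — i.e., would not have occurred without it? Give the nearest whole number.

about 500 cases

p₁ = 0.248, p₀ = 0.0338.
PN = (p₁ − p₀)/p₁ = (0.248 − 0.0338) / 0.248 ≈ 0.86371.
Attributable cases ≈ PN × (exposed cases) = 0.86371 × 579 ≈ 500.09.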